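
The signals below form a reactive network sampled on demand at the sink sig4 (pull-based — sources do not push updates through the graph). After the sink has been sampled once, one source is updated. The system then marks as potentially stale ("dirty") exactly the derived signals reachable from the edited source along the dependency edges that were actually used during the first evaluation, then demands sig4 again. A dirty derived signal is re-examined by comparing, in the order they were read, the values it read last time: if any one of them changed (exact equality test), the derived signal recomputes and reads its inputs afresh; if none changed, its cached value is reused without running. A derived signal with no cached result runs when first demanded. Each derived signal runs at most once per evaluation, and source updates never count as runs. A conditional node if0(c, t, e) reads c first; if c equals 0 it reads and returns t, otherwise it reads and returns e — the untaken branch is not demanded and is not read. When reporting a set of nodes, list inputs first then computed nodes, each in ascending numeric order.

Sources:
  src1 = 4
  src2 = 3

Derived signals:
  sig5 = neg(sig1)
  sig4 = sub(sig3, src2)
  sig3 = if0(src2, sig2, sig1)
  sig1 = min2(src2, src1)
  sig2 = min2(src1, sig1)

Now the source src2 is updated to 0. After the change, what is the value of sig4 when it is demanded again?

Initial pass — values computed on the first demand:
  sig1 = min2(3, 4) = 3
  sig3 = if0(src2=3 -> else branch sig1) = 3
  sig4 = sub(3, 3) = 0

Second demand — change propagation:
  sig1: re-runs because src2 3->0; new result 0.
  sig2: newly demanded (no cache) — executes and yields 0.
  sig3: re-runs because src2 3->0; sig1 3->0; new result 0.
  sig4: re-runs because sig3 3->0; src2 3->0; new result 0 (unchanged).

The important point: the flipped condition pulls in fresh nodes; sig2 runs for the first time.

sig4 now evaluates to 0.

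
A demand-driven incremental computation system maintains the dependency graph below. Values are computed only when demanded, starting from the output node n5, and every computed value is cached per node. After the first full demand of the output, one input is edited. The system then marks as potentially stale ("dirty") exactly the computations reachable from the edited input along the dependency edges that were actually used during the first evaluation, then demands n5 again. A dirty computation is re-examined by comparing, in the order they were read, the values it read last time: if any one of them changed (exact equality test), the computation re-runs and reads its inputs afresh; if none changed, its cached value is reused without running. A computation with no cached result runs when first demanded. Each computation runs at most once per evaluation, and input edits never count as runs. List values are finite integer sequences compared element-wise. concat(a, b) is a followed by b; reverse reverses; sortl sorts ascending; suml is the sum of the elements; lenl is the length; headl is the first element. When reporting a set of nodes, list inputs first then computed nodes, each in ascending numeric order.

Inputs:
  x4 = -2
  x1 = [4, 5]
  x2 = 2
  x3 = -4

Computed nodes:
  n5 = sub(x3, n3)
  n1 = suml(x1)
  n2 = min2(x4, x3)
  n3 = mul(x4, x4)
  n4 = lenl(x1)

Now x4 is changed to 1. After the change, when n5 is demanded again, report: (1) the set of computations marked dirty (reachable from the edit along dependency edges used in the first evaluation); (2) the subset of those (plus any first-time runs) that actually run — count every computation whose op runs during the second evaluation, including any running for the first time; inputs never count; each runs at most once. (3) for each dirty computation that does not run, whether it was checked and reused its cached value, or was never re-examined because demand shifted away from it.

Marked dirty: n3, n5.
Computations that run: n3, n5 — 2 in total.
Every dirty computation ran.

First evaluation (everything demanded from the output):
  n3 = mul(-2, -2) = 4
  n5 = sub(-4, 4) = -8

Propagation after the edit:
  n3: runs — x4 -2->1; x4 -2->1; result 1.
  n5: runs — n3 4->1; result -5.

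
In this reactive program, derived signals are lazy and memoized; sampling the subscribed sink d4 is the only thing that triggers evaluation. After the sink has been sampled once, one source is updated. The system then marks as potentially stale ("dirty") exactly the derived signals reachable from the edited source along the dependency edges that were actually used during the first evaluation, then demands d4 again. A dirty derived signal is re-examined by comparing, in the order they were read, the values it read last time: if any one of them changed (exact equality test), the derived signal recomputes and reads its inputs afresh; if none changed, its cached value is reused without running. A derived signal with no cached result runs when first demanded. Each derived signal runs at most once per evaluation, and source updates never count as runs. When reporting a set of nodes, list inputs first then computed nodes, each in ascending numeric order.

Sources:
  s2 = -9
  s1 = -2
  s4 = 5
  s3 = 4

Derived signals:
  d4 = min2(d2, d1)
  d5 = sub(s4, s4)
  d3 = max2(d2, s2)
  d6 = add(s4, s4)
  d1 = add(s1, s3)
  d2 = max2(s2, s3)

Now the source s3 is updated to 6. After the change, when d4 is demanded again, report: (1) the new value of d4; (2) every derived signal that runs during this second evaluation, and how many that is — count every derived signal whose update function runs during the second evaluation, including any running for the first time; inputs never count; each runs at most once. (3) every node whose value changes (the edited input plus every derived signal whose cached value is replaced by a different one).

Demanding d4 again yields 4.
3 derived signals run: d1, d2, d4.
The nodes whose values change: s3, d1, d2, d4.

First demand of the output computes:
  d1 = add(-2, 4) = 2
  d2 = max2(-9, 4) = 4
  d4 = min2(4, 2) = 2

After the edit, cleaning proceeds:
  d1: a read changed (s3 4->6) — executes, giving 4.
  d2: a read changed (s3 4->6) — executes, giving 6.
  d4: a read changed (d2 4->6; d1 2->4) — executes, giving 4.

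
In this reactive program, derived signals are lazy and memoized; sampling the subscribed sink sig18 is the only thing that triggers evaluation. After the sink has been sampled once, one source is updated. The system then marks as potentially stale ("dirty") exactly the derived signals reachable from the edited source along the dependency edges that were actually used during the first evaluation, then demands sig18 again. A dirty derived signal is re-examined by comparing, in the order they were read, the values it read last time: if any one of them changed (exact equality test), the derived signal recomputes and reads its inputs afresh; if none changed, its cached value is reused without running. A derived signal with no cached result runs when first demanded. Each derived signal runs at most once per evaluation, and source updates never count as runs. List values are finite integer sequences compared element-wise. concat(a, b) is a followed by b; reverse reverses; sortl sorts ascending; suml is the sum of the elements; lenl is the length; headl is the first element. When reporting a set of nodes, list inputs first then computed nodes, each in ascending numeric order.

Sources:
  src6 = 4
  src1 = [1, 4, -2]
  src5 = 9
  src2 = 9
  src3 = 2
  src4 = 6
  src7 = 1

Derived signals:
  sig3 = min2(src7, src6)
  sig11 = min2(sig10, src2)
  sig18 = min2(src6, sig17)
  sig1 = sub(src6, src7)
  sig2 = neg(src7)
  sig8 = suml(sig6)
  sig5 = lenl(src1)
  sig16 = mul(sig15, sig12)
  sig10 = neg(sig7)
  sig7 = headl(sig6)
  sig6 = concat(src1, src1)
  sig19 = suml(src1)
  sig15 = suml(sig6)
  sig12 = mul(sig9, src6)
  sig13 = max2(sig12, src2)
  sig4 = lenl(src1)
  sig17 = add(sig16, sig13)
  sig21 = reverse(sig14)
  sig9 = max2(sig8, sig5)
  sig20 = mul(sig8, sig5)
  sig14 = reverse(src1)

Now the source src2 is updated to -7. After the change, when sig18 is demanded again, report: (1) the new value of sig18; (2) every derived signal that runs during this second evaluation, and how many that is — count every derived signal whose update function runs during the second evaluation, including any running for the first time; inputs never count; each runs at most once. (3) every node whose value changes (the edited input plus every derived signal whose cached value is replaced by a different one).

First demand of the output computes:
  sig5 = lenl([1, 4, -2]) = 3
  sig6 = concat([1, 4, -2], [1, 4, -2]) = [1, 4, -2, 1, 4, -2]
  sig8 = suml([1, 4, -2, 1, 4, -2]) = 6
  sig9 = max2(6, 3) = 6
  sig12 = mul(6, 4) = 24
  sig13 = max2(24, 9) = 24
  sig15 = suml([1, 4, -2, 1, 4, -2]) = 6
  sig16 = mul(6, 24) = 144
  sig17 = add(144, 24) = 168
  sig18 = min2(4, 168) = 4

After the edit, cleaning proceeds:
  sig13: a read changed (src2 9->-7) — executes, giving 24 — identical to its old value.
  sig17: dirty, but its reads are unchanged (sig16 unchanged, sig13 unchanged); cached 168 stands.
  sig18: dirty, but its reads are unchanged (src6 unchanged, sig17 unchanged); cached 4 stands.

Note the absorption at sig13: it re-runs yet its value is the same, leaving the output's value untouched.

Demanding sig18 again yields 4.
1 derived signals run: sig13.
The nodes whose values change: src2.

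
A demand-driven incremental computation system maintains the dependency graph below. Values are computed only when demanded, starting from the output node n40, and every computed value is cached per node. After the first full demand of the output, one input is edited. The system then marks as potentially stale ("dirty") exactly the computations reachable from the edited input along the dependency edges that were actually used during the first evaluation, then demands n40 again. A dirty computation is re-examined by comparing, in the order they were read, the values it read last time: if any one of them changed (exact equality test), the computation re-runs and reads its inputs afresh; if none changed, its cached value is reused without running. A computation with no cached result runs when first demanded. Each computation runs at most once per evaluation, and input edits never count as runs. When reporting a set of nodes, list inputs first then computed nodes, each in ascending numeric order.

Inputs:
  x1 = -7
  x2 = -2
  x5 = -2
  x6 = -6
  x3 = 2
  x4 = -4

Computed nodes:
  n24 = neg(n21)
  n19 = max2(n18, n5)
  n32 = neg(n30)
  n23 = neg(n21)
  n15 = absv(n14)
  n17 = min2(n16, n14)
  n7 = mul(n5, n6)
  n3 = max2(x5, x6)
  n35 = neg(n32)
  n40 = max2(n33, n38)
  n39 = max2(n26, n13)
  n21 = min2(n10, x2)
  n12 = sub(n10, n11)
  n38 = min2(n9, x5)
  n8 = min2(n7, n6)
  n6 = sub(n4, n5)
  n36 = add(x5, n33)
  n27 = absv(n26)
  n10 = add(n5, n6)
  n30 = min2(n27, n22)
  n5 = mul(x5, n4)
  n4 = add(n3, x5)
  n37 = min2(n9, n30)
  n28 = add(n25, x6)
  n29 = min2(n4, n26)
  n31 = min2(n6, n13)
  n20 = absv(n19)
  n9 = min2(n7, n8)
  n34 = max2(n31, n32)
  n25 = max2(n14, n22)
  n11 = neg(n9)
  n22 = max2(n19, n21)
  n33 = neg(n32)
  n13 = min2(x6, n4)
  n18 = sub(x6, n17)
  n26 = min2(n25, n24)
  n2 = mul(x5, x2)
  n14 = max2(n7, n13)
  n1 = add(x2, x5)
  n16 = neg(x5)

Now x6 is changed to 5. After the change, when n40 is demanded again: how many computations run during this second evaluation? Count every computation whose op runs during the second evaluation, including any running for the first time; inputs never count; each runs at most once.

First evaluation (everything demanded from the output):
  n3 = max2(-2, -6) = -2
  n4 = add(-2, -2) = -4
  n5 = mul(-2, -4) = 8
  n6 = sub(-4, 8) = -12
  n7 = mul(8, -12) = -96
  n8 = min2(-96, -12) = -96
  n9 = min2(-96, -96) = -96
  n10 = add(8, -12) = -4
  n13 = min2(-6, -4) = -6
  n14 = max2(-96, -6) = -6
  n16 = neg(-2) = 2
  n17 = min2(2, -6) = -6
  n18 = sub(-6, -6) = 0
  n19 = max2(0, 8) = 8
  n21 = min2(-4, -2) = -4
  n22 = max2(8, -4) = 8
  n24 = neg(-4) = 4
  n25 = max2(-6, 8) = 8
  n26 = min2(8, 4) = 4
  n27 = absv(4) = 4
  n30 = min2(4, 8) = 4
  n32 = neg(4) = -4
  n33 = neg(-4) = 4
  n38 = min2(-96, -2) = -96
  n40 = max2(4, -96) = 4

Propagation after the edit:
  n3: runs — x6 -6->5; result 5.
  n4: runs — n3 -2->5; result 3.
  n5: runs — n4 -4->3; result -6.
  n6: runs — n4 -4->3; n5 8->-6; result 9.
  n7: runs — n5 8->-6; n6 -12->9; result -54.
  n8: runs — n7 -96->-54; n6 -12->9; result -54.
  n9: runs — n7 -96->-54; n8 -96->-54; result -54.
  n10: runs — n5 8->-6; n6 -12->9; result 3.
  n13: runs — x6 -6->5; n4 -4->3; result 3.
  n14: runs — n7 -96->-54; n13 -6->3; result 3.
  n17: runs — n14 -6->3; result 2.
  n18: runs — x6 -6->5; n17 -6->2; result 3.
  n19: runs — n18 0->3; n5 8->-6; result 3.
  n21: runs — n10 -4->3; result -2.
  n22: runs — n19 8->3; n21 -4->-2; result 3.
  n24: runs — n21 -4->-2; result 2.
  n25: runs — n14 -6->3; n22 8->3; result 3.
  n26: runs — n25 8->3; n24 4->2; result 2.
  n27: runs — n26 4->2; result 2.
  n30: runs — n27 4->2; n22 8->3; result 2.
  n32: runs — n30 4->2; result -2.
  n33: runs — n32 -4->-2; result 2.
  n38: runs — n9 -96->-54; result -54.
  n40: runs — n33 4->2; n38 -96->-54; result 2.

Computations that run: n3, n4, n5, n6, n7, n8, n9, n10, n13, n14, n17, n18, n19, n21, n22, n24, n25, n26, n27, n30, n32, n33, n38, n40 — 24 in total.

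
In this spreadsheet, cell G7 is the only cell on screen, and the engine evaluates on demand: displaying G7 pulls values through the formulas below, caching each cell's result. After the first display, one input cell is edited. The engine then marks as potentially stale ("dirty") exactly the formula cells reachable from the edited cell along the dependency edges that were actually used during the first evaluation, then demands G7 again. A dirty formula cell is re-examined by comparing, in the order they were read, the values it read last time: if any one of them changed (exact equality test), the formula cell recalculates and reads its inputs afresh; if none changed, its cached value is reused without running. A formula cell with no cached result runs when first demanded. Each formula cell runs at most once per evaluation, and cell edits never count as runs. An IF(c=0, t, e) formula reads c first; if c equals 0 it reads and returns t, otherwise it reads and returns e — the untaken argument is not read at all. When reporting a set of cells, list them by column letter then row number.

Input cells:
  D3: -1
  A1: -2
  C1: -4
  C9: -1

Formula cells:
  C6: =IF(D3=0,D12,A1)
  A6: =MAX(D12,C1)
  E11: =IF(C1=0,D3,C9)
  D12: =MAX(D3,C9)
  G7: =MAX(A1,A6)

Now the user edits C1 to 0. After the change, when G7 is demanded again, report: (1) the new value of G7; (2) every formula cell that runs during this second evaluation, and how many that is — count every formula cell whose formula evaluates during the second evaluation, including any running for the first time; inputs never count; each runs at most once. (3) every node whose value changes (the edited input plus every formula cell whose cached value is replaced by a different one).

Initial pass — values computed on the first demand:
  D12 = MAX(-1, -1) = -1
  A6 = MAX(-1, -4) = -1
  G7 = MAX(-2, -1) = -1

Second demand — change propagation:
  A6: re-runs because C1 -4->0; new result 0.
  G7: re-runs because A6 -1->0; new result 0.

G7 now evaluates to 0.
Run set: A6, G7 (2 run).
Changed values: A6, C1, G7.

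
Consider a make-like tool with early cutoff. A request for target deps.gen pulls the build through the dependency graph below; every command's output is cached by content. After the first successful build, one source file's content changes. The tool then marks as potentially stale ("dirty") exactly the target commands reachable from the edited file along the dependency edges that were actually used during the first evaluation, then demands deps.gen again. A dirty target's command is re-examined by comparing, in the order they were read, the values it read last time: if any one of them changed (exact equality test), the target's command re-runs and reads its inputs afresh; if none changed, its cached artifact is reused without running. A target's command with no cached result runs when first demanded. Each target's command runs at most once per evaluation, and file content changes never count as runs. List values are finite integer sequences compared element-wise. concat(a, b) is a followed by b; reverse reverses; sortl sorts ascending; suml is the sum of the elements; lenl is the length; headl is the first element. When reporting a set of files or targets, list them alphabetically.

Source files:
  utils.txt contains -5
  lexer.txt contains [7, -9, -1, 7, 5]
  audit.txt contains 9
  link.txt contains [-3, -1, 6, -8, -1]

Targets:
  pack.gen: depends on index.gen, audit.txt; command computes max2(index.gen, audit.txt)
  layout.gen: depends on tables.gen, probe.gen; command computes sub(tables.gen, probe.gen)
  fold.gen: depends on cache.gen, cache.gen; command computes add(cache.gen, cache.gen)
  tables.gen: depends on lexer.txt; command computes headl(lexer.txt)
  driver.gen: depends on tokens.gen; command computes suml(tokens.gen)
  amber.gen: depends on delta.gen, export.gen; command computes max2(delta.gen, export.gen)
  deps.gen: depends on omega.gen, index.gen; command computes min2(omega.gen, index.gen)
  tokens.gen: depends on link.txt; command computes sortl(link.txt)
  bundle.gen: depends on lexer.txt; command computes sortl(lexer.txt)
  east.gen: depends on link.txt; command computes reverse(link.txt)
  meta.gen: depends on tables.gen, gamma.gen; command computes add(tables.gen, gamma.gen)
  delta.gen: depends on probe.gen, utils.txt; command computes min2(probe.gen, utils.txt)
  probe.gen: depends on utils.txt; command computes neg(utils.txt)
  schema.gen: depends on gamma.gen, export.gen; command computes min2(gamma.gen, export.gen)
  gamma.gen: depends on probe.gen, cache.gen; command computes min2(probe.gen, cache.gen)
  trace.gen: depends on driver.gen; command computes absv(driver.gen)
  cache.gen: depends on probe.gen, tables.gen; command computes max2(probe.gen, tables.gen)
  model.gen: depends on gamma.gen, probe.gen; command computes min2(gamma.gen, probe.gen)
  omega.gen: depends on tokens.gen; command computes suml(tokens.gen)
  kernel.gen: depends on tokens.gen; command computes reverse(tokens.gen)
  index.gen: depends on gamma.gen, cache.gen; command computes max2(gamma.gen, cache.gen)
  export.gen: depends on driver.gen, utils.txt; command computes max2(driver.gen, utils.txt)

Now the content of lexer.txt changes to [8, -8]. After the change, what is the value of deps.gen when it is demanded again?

First demand of the output computes:
  probe.gen = neg(-5) = 5
  tables.gen = headl([7, -9, -1, 7, 5]) = 7
  cache.gen = max2(5, 7) = 7
  gamma.gen = min2(5, 7) = 5
  index.gen = max2(5, 7) = 7
  tokens.gen = sortl([-3, -1, 6, -8, -1]) = [-8, -3, -1, -1, 6]
  omega.gen = suml([-8, -3, -1, -1, 6]) = -7
  deps.gen = min2(-7, 7) = -7

After the edit, cleaning proceeds:
  tables.gen: a read changed (lexer.txt [7, -9, -1, 7, 5]->[8, -8]) — executes, giving 8.
  cache.gen: a read changed (tables.gen 7->8) — executes, giving 8.
  gamma.gen: a read changed (cache.gen 7->8) — executes, giving 5 — identical to its old value.
  index.gen: a read changed (cache.gen 7->8) — executes, giving 8.
  deps.gen: a read changed (index.gen 7->8) — executes, giving -7 — identical to its old value.

Demanding deps.gen again yields -7.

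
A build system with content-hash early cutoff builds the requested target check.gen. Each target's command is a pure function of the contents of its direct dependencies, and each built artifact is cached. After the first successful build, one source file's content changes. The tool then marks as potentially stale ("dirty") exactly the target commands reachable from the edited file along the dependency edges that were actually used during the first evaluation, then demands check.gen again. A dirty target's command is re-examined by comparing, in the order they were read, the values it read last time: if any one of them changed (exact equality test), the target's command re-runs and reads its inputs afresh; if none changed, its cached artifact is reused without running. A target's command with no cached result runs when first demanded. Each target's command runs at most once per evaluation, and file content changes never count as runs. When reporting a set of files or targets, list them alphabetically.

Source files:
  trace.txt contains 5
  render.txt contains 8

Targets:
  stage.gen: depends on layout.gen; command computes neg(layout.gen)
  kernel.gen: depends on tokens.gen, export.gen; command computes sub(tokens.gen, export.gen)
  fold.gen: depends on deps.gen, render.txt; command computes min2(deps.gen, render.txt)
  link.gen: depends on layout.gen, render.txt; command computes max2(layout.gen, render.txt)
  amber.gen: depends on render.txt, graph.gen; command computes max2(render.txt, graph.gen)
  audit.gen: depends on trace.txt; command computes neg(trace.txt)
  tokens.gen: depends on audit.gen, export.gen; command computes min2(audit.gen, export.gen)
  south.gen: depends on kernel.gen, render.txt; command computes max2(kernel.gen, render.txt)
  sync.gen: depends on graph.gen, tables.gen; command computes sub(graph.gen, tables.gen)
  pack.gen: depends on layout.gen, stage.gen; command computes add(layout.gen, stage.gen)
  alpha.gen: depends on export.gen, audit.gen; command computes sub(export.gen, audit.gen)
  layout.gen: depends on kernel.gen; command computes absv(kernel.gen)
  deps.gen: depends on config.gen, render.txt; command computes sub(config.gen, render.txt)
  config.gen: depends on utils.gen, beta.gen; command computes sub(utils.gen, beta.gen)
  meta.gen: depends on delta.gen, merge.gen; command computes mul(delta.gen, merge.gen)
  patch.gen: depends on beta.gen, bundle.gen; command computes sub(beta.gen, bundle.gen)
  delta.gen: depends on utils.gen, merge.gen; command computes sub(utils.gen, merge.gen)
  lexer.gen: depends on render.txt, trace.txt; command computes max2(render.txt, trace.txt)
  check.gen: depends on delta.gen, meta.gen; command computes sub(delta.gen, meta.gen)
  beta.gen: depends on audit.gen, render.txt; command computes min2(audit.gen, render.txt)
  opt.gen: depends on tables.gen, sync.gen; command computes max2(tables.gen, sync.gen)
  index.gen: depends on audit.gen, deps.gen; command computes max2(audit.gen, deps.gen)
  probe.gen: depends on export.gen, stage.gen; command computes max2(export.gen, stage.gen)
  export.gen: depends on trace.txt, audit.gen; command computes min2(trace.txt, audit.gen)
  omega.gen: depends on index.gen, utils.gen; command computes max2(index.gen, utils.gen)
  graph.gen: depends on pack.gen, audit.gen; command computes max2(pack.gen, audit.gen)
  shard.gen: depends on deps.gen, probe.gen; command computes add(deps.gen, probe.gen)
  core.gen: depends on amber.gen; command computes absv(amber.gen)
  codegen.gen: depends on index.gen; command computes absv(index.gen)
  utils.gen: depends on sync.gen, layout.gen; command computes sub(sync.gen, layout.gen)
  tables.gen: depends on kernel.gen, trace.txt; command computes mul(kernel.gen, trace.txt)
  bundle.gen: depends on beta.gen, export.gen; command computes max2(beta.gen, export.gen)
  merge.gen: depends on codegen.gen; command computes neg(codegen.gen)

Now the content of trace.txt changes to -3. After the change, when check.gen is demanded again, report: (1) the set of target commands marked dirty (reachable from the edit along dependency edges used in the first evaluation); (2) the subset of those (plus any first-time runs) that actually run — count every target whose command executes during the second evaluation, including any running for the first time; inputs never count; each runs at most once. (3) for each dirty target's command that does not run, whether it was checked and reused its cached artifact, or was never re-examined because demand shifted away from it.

First evaluation (everything demanded from the output):
  audit.gen = neg(5) = -5
  beta.gen = min2(-5, 8) = -5
  export.gen = min2(5, -5) = -5
  tokens.gen = min2(-5, -5) = -5
  kernel.gen = sub(-5, -5) = 0
  layout.gen = absv(0) = 0
  stage.gen = neg(0) = 0
  pack.gen = add(0, 0) = 0
  graph.gen = max2(0, -5) = 0
  tables.gen = mul(0, 5) = 0
  sync.gen = sub(0, 0) = 0
  utils.gen = sub(0, 0) = 0
  config.gen = sub(0, -5) = 5
  deps.gen = sub(5, 8) = -3
  index.gen = max2(-5, -3) = -3
  codegen.gen = absv(-3) = 3
  merge.gen = neg(3) = -3
  delta.gen = sub(0, -3) = 3
  meta.gen = mul(3, -3) = -9
  check.gen = sub(3, -9) = 12

Propagation after the edit:
  audit.gen: runs — trace.txt 5->-3; result 3.
  beta.gen: runs — audit.gen -5->3; result 3.
  export.gen: runs — trace.txt 5->-3; audit.gen -5->3; result -3.
  tokens.gen: runs — audit.gen -5->3; export.gen -5->-3; result -3.
  kernel.gen: runs — tokens.gen -5->-3; export.gen -5->-3; result 0 (same value as before).
  layout.gen: checked — values it read are unchanged (kernel.gen unchanged); reused cached 0 without running.
  stage.gen: checked — values it read are unchanged (layout.gen unchanged); reused cached 0 without running.
  pack.gen: checked — values it read are unchanged (layout.gen unchanged, stage.gen unchanged); reused cached 0 without running.
  graph.gen: runs — audit.gen -5->3; result 3.
  tables.gen: runs — trace.txt 5->-3; result 0 (same value as before).
  sync.gen: runs — graph.gen 0->3; result 3.
  utils.gen: runs — sync.gen 0->3; result 3.
  config.gen: runs — utils.gen 0->3; beta.gen -5->3; result 0.
  deps.gen: runs — config.gen 5->0; result -8.
  index.gen: runs — audit.gen -5->3; deps.gen -3->-8; result 3.
  codegen.gen: runs — index.gen -3->3; result 3 (same value as before).
  merge.gen: checked — values it read are unchanged (codegen.gen unchanged); reused cached -3 without running.
  delta.gen: runs — utils.gen 0->3; result 6.
  meta.gen: runs — delta.gen 3->6; result -18.
  check.gen: runs — delta.gen 3->6; meta.gen -9->-18; result 24.

Key observation: the cutoff stops propagation at layout.gen — its inputs' values are unchanged, so it reuses its cache.

Marked dirty: audit.gen, beta.gen, check.gen, codegen.gen, config.gen, delta.gen, deps.gen, export.gen, graph.gen, index.gen, kernel.gen, layout.gen, merge.gen, meta.gen, pack.gen, stage.gen, sync.gen, tables.gen, tokens.gen, utils.gen.
Target commands that run: audit.gen, beta.gen, check.gen, codegen.gen, config.gen, delta.gen, deps.gen, export.gen, graph.gen, index.gen, kernel.gen, meta.gen, sync.gen, tables.gen, tokens.gen, utils.gen — 16 in total.
Checked but reused from cache: layout.gen, merge.gen, pack.gen, stage.gen.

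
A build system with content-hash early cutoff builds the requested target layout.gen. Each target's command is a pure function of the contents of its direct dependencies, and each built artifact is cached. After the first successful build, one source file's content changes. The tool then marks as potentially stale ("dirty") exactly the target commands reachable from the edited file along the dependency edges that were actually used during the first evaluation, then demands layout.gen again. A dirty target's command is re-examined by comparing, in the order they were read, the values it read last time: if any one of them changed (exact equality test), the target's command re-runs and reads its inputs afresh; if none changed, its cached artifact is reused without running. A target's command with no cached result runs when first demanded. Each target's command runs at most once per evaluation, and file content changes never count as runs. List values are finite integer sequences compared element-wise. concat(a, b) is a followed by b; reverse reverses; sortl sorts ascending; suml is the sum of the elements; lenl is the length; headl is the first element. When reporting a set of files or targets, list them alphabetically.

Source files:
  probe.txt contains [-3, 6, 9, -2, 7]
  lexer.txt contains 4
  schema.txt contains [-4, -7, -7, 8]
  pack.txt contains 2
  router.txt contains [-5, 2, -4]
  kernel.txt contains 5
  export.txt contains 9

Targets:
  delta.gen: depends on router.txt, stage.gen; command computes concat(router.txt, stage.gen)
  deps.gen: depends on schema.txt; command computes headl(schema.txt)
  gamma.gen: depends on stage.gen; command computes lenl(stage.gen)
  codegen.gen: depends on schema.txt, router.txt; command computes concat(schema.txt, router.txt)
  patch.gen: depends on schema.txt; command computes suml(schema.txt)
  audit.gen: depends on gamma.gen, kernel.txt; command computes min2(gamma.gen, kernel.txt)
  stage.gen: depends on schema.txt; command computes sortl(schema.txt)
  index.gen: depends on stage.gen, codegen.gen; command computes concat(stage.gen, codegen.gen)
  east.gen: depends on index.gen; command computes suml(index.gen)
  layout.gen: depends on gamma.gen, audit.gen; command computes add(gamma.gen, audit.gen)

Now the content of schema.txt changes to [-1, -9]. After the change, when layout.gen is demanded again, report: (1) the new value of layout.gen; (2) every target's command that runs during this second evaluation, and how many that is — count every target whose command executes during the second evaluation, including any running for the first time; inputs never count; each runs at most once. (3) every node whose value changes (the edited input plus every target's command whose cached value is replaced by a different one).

New value of layout.gen: 4.
Target commands that run: audit.gen, gamma.gen, layout.gen, stage.gen — 4 in total.
Values that change: audit.gen, gamma.gen, layout.gen, schema.txt, stage.gen.

First evaluation (everything demanded from the output):
  stage.gen = sortl([-4, -7, -7, 8]) = [-7, -7, -4, 8]
  gamma.gen = lenl([-7, -7, -4, 8]) = 4
  audit.gen = min2(4, 5) = 4
  layout.gen = add(4, 4) = 8

Propagation after the edit:
  stage.gen: runs — schema.txt [-4, -7, -7, 8]->[-1, -9]; result [-9, -1].
  gamma.gen: runs — stage.gen [-7, -7, -4, 8]->[-9, -1]; result 2.
  audit.gen: runs — gamma.gen 4->2; result 2.
  layout.gen: runs — gamma.gen 4->2; audit.gen 4->2; result 4.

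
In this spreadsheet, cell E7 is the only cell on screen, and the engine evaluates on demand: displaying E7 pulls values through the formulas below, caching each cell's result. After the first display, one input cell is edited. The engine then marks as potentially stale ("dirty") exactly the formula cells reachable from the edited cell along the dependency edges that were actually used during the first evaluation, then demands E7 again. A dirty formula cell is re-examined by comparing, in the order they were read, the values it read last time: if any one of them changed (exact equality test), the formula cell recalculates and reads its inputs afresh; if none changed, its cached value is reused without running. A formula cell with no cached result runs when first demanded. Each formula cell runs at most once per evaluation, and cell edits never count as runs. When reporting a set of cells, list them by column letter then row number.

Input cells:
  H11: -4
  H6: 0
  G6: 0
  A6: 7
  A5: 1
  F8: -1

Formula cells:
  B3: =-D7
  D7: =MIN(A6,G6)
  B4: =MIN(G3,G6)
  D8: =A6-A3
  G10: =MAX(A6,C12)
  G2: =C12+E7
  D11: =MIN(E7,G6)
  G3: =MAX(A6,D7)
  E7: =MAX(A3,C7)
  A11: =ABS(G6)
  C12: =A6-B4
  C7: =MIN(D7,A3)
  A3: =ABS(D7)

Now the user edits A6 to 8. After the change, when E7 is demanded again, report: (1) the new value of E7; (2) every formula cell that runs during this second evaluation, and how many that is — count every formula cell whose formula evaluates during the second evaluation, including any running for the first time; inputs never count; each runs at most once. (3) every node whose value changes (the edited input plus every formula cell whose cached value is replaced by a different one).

E7 now evaluates to 0.
Run set: D7 (1 run).
Changed values: A6.
The important point: D7 recomputes to an identical value, and the output ends up unchanged.

Initial pass — values computed on the first demand:
  D7 = MIN(7, 0) = 0
  A3 = ABS(0) = 0
  C7 = MIN(0, 0) = 0
  E7 = MAX(0, 0) = 0

Second demand — change propagation:
  D7: re-runs because A6 7->8; new result 0 (unchanged).
  A3: re-examined; everything it read last time is the same (D7 unchanged) — cache 0 kept, no run.
  C7: re-examined; everything it read last time is the same (D7 unchanged, A3 unchanged) — cache 0 kept, no run.
  E7: re-examined; everything it read last time is the same (A3 unchanged, C7 unchanged) — cache 0 kept, no run.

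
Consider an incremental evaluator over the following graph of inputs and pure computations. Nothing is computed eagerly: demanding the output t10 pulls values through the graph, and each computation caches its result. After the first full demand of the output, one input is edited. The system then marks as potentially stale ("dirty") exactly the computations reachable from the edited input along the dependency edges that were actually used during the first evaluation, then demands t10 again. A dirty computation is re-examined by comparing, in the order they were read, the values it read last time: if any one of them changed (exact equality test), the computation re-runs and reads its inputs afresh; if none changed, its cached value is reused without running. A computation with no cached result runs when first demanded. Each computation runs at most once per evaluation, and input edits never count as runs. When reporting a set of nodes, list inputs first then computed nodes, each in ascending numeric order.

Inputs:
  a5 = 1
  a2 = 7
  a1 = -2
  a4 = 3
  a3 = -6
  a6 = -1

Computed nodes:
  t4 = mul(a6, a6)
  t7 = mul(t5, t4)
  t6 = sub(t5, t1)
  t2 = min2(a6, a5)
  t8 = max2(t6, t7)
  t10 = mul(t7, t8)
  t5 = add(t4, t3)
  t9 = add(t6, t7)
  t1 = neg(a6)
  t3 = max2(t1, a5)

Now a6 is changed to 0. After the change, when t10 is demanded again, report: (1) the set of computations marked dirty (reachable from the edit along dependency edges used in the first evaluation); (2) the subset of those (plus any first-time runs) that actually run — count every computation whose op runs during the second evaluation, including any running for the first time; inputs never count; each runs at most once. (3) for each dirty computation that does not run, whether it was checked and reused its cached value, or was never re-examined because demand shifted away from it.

Dirty set: t1, t3, t4, t5, t6, t7, t8, t10.
Run set: t1, t3, t4, t5, t6, t7, t8, t10 (8 run).
All dirty computations ended up running.

Initial pass — values computed on the first demand:
  t1 = neg(-1) = 1
  t3 = max2(1, 1) = 1
  t4 = mul(-1, -1) = 1
  t5 = add(1, 1) = 2
  t6 = sub(2, 1) = 1
  t7 = mul(2, 1) = 2
  t8 = max2(1, 2) = 2
  t10 = mul(2, 2) = 4

Second demand — change propagation:
  t1: re-runs because a6 -1->0; new result 0.
  t3: re-runs because t1 1->0; new result 1 (unchanged).
  t4: re-runs because a6 -1->0; a6 -1->0; new result 0.
  t5: re-runs because t4 1->0; new result 1.
  t6: re-runs because t5 2->1; t1 1->0; new result 1 (unchanged).
  t7: re-runs because t5 2->1; t4 1->0; new result 0.
  t8: re-runs because t7 2->0; new result 1.
  t10: re-runs because t7 2->0; t8 2->1; new result 0.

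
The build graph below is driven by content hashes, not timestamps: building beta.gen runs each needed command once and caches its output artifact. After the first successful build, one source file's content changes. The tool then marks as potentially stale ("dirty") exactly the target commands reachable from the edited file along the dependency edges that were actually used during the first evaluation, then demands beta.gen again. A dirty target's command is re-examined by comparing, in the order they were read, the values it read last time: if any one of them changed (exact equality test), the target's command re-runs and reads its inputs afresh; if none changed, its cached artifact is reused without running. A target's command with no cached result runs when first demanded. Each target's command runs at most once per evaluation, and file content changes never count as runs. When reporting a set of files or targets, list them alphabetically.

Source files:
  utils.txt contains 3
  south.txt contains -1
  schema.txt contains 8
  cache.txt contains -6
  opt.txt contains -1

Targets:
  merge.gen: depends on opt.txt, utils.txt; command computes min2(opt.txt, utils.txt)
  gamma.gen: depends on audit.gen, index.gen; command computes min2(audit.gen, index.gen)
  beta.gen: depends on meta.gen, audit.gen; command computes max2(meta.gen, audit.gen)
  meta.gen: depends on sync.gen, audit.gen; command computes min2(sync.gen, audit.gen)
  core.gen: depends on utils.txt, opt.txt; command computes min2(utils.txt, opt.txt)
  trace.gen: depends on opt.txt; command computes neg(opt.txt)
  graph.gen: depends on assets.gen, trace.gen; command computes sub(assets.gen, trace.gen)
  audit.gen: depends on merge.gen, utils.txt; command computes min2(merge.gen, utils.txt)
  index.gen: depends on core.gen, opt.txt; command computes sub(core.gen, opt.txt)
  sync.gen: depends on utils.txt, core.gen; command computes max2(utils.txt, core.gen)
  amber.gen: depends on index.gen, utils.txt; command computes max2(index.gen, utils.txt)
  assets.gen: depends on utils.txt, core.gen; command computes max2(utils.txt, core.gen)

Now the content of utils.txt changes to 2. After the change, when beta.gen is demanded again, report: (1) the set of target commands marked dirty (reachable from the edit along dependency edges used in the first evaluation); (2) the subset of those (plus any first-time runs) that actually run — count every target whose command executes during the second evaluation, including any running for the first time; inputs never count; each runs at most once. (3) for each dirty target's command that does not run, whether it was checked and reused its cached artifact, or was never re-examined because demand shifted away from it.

Initial pass — values computed on the first demand:
  core.gen = min2(3, -1) = -1
  merge.gen = min2(-1, 3) = -1
  audit.gen = min2(-1, 3) = -1
  sync.gen = max2(3, -1) = 3
  meta.gen = min2(3, -1) = -1
  beta.gen = max2(-1, -1) = -1

Second demand — change propagation:
  core.gen: re-runs because utils.txt 3->2; new result -1 (unchanged).
  merge.gen: re-runs because utils.txt 3->2; new result -1 (unchanged).
  audit.gen: re-runs because utils.txt 3->2; new result -1 (unchanged).
  sync.gen: re-runs because utils.txt 3->2; new result 2.
  meta.gen: re-runs because sync.gen 3->2; new result -1 (unchanged).
  beta.gen: re-examined; everything it read last time is the same (meta.gen unchanged, audit.gen unchanged) — cache -1 kept, no run.

The important point: at beta.gen every value read last time is unchanged, so the dirty flag clears without a run.

Dirty set: audit.gen, beta.gen, core.gen, merge.gen, meta.gen, sync.gen.
Run set: audit.gen, core.gen, merge.gen, meta.gen, sync.gen (5 run).
Re-examined without running (cache reused): beta.gen.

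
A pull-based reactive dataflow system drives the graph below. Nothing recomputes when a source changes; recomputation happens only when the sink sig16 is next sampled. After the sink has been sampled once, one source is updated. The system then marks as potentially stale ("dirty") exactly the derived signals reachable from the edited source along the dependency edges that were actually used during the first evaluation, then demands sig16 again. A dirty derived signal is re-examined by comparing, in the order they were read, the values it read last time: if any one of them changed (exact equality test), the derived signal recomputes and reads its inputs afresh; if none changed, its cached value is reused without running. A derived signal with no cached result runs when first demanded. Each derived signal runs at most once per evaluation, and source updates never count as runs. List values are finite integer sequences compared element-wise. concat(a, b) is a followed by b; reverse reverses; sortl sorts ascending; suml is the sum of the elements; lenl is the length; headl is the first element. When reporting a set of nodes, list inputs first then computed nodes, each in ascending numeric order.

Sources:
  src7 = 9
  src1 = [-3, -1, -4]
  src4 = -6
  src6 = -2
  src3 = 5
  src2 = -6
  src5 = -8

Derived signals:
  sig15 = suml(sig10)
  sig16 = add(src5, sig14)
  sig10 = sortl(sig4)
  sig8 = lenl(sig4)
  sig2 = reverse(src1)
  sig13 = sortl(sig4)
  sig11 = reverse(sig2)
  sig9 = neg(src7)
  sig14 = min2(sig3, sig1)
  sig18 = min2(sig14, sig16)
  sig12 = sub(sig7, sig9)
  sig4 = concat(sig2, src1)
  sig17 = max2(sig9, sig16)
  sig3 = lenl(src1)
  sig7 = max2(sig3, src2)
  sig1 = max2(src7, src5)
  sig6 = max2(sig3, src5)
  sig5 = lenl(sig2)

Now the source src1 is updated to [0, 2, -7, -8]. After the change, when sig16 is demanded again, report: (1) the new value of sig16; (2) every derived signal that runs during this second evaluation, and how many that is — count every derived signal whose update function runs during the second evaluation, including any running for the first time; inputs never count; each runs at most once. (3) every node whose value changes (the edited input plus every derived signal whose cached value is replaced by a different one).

New value of sig16: -4.
Derived signals that run: sig3, sig14, sig16 — 3 in total.
Values that change: src1, sig3, sig14, sig16.

First evaluation (everything demanded from the output):
  sig1 = max2(9, -8) = 9
  sig3 = lenl([-3, -1, -4]) = 3
  sig14 = min2(3, 9) = 3
  sig16 = add(-8, 3) = -5

Propagation after the edit:
  sig3: runs — src1 [-3, -1, -4]->[0, 2, -7, -8]; result 4.
  sig14: runs — sig3 3->4; result 4.
  sig16: runs — sig14 3->4; result -4.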